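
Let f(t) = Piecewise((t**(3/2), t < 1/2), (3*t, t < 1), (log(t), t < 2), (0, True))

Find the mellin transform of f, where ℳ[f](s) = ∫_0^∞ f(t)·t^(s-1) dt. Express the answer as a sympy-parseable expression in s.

(-2*2**(2*s)*(s + 1)*(2*s + 3) + 6*2**s*s**2*(2*s + 3) + 2*2**s*(s + 1)*(2*s + 3) + 4**s*s*(s + 1)*(2*s + 3)*log(4) + sqrt(2)*s**2*(s + 1) - 3*s**2*(2*s + 3))/(2*2**s*s**2*(s + 1)*(2*s + 3))
  Re(s) > -3/2

breakpoints 1/2, 1: one integral from each of the 3 segments
on [0, 1/2): add ∫ t**(3/2)·t^(s-1) dt
∫ over [1/2, 1) of 3*t·t^(s-1) joins the sum
piece [1, 2): integrate log(t) against the kernel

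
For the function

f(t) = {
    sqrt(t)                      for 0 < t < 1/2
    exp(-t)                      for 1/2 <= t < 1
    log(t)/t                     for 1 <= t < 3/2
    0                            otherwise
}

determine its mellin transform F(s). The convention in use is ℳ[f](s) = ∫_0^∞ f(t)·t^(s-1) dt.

along the cuts 1/2, 1, ℳ[f](s) splits into 3 integrals
∫ sqrt(t)·t^(s-1) over [0, 1/2)
∫ over [1/2, 1) of exp(-t)·t^(s-1) joins the sum
[1, 3/2) adds the kernel integral of log(t)/t

(3*2**s*(2*s + 1)*(s**2 - 2*s + 1)*uppergamma(s, 1/2) - 3*2**s*(2*s + 1)*(s**2 - 2*s + 1)*uppergamma(s, 1) + 3*2**s*(2*s + 1) + 3**s*s*(2*s + 1)*(-2*log(2) + 2*log(3)) - 2*3**s*(2*s + 1) + 3**s*(2*s + 1)*(-2*log(3) + 2*log(2)) + 3*sqrt(2)*(s**2 - 2*s + 1))/(3*2**s*(2*s + 1)*(s**2 - 2*s + 1))
  Re(s) > -1/2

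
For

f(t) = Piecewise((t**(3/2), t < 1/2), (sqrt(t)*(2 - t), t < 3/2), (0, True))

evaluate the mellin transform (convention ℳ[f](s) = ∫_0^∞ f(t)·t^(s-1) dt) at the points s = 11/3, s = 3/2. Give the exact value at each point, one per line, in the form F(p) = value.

F(11/3) = 3*2**(5/6)*(-74 + 3969*3**(1/6))/24800
F(3/2) = 23/24

invert the shared t-power to get t on [0, 1/2); 2 - t on [1/2, 3/2)
integrate the 2 segments split at 1/2, then add the results
segment [0, 1/2) carries t**(3/2); integrate it
for t in [1/2, 3/2): the term is ∫ sqrt(t)*(2 - t)·t^(s-1)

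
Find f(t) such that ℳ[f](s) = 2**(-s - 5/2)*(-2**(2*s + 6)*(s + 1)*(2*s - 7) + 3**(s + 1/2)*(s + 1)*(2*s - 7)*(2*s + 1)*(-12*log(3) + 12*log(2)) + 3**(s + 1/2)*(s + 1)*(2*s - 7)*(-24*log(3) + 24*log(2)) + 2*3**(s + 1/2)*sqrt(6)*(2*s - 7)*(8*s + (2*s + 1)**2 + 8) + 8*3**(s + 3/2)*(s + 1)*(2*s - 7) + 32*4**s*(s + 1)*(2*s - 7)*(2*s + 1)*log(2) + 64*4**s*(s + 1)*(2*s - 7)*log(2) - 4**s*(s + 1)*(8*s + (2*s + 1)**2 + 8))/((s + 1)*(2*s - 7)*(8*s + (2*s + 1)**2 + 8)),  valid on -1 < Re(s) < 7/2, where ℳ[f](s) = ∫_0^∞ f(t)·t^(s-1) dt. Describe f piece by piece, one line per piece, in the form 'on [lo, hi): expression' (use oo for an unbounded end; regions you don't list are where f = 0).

peel off the shared t-power: sqrt(t) on [0, 3/2); t*log(t) on [3/2, 2); t**(-4) on [2, ∞)
slice at 3/2, 2, transform all 3 pieces, and sum them
∫ t·t^(s-1) over [0, 3/2)
[3/2, 2) adds the kernel integral of t**(3/2)*log(t)
piece [2, ∞): integrate t**(-7/2) against the kernel

on [0, 3/2): t
on [3/2, 2): t**(3/2)*log(t)
on [2, oo): t**(-7/2)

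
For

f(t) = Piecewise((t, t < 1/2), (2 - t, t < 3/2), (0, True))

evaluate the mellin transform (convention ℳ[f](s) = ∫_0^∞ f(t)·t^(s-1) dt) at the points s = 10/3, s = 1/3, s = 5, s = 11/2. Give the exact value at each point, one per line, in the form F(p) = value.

F(10/3) = 3*2**(2/3)*(-16 + 297*3**(1/3))/2080
F(1/3) = 3*2**(2/3)*(-14 + 13*3**(1/3))/16
F(5) = 2173/1920
F(11/2) = -15*sqrt(2)/4576 + 4617*sqrt(6)/9152

split f at 1/2: ℳ[f](s) collects 2 kernel integrals
over [0, 1/2), the kernel integral of t enters the sum
the [1/2, 3/2) slice contributes ∫ (2 - t)·t^(s-1) dt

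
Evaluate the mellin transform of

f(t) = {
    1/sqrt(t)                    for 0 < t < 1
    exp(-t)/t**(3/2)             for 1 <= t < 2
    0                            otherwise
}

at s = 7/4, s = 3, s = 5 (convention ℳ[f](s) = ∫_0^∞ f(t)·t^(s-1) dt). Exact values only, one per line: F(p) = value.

undo the shared t-power: sqrt(t) on [0, 1); exp(-t)/sqrt(t) on [1, 2)
the shared t-power comes off first: 1 on [0, 1); exp(-t)/t on [1, 2)
undo the shared t-power: t on [0, 1); exp(-t) on [1, 2)
the 2 pieces separated at 1 each add one integral
between 0 and 1 the integrand is 1/sqrt(t)·t^(s-1)
segment [1, 2) carries exp(-t)/t**(3/2); integrate it

F(7/4) = -uppergamma(1/4, 2) + uppergamma(1/4, 1) + 4/5
F(3) = -sqrt(2)*exp(-2) - sqrt(pi)*erfc(sqrt(2))/2 + sqrt(pi)*erfc(1)/2 + exp(-1) + 2/5
F(5) = (-918*sqrt(2) + (-135*sqrt(pi)*erfc(sqrt(2)) + 16 + 135*sqrt(pi)*erfc(1))*exp(2) + 522*E)*exp(-2)/72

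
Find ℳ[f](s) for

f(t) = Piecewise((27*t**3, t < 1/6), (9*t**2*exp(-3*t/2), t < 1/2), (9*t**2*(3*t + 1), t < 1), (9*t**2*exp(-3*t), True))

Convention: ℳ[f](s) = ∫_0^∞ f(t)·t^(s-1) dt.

(32*2**(2*s)*(s + 2)*(s + 3)*uppergamma(s + 2, 1/4) - 32*2**(2*s)*(s + 2)*(s + 3)*uppergamma(s + 2, 3/4) + 8*2**s*(s + 2)*(s + 3)*uppergamma(s + 2, 3) - 45*3**s*(s + 2) - 18*3**s + 288*6**s*(s + 2) + 72*6**s + s + 2)/(8*6**s*(s + 2)*(s + 3))
  Re(s) > -3

the common scale on t comes off first: t**3 on [0, 1/2); t**2*exp(-t/2) on [1/2, 3/2); t**2*(t + 1) on [3/2, 3); …
the shared t-power comes off first: t on [0, 1/2); exp(-t/2) on [1/2, 3/2); t + 1 on [3/2, 3); …
f breaks at 1/6, 1/2, 1 into 4 integrals to sum
segment [0, 1/6) carries 27*t**3; integrate it
on [1/6, 1/2): add ∫ 9*t**2*exp(-3*t/2)·t^(s-1) dt
on [1/2, 1): add ∫ 9*t**2*(3*t + 1)·t^(s-1) dt
∫ 9*t**2*exp(-3*t)·t^(s-1) over [1, ∞)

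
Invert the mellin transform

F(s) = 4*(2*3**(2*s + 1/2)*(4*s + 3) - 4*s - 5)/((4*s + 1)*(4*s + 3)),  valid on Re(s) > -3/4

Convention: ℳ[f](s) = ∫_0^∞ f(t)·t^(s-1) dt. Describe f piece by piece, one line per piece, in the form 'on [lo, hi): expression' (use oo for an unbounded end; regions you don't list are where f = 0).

invert the power substitution to get t**(3/2) on [0, 1); 2*sqrt(t) on [1, 3)
decompose at 1; ℳ[f](s) sums the 2 pieces' integrals
[0, 1) adds the kernel integral of t**(3/4)
between 1 and 9 the integrand is 2*t**(1/4)·t^(s-1)

on [0, 1): t**(3/4)
on [1, 9): 2*t**(1/4)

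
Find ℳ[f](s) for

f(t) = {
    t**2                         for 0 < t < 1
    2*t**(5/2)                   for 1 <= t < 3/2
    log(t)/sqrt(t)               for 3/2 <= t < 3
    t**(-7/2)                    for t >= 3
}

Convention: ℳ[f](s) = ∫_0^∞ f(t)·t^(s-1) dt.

strip the shared t-power: t**(3/2) on [0, 1); 2*t**2 on [1, 3/2); log(t)/t on [3/2, 3); …
summing 4 kernel integrals split by 1, 3/2, 3 yields ℳ[f](s)
segment [0, 1) carries t**2; integrate it
∫ over [1, 3/2) of 2*t**(5/2)·t^(s-1) joins the sum
segment 3/2 to 3 holds log(t)/sqrt(t); add its integral
the [3, ∞) slice contributes ∫ t**(-7/2)·t^(s-1) dt

2**(-s - 1/2)*(324*2**(s + 1/2)*(-2*s + (s + 1/2)**2)*(s - 7/2)*(s + 5/2) - 324*2**(s + 1/2)*(-2*s + (s + 1/2)**2)*(s - 7/2)*(2*s + 4) + 729*3**(s + 1/2)*(-2*s + (s + 1/2)**2)*(s - 7/2)*(2*s + 4) - 108*3**(s + 1/2)*(s - 7/2)*(s + 1/2)*(s + 5/2)*(2*s + 4)*log(3) + 108*3**(s + 1/2)*(s - 7/2)*(s + 1/2)*(s + 5/2)*(2*s + 4)*log(2) - 108*3**(s + 1/2)*(s - 7/2)*(s + 5/2)*(2*s + 4)*log(2) + 108*3**(s + 1/2)*(s - 7/2)*(s + 5/2)*(2*s + 4) + 108*3**(s + 1/2)*(s - 7/2)*(s + 5/2)*(2*s + 4)*log(3) - 2*6**(s + 1/2)*(-2*s + (s + 1/2)**2)*(s + 5/2)*(2*s + 4) + 54*6**(s + 1/2)*(s - 7/2)*(s + 1/2)*(s + 5/2)*(2*s + 4)*log(3) - 54*6**(s + 1/2)*(s - 7/2)*(s + 5/2)*(2*s + 4)*log(3) - 54*6**(s + 1/2)*(s - 7/2)*(s + 5/2)*(2*s + 4))/(162*(-2*s + (s + 1/2)**2)*(s - 7/2)*(s + 5/2)*(2*s + 4))
  -2 < Re(s) < 7/2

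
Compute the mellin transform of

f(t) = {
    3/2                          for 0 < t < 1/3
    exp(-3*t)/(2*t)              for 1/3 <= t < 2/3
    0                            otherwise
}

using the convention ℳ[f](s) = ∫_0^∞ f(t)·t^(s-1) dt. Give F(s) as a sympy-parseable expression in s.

invert the common scale on t to get 3/2 on [0, 2/3); exp(-3*t/2)/t on [2/3, 4/3)
reversing the shared t-power: 3*t/2 on [0, 2/3); exp(-3*t/2) on [2/3, 4/3)
remove the common scale on t first: t on [0, 1); exp(-t) on [1, 2)
f breaks at 1/3 into 2 integrals to sum
∫ over [0, 1/3) of 3/2·t^(s-1) joins the sum
for t in [1/3, 2/3): the term is ∫ exp(-3*t)/(2*t)·t^(s-1)

3**(1 - s)*(s*uppergamma(s - 1, 1) - s*uppergamma(s - 1, 2) + 1)/(2*s)
  Re(s) > 0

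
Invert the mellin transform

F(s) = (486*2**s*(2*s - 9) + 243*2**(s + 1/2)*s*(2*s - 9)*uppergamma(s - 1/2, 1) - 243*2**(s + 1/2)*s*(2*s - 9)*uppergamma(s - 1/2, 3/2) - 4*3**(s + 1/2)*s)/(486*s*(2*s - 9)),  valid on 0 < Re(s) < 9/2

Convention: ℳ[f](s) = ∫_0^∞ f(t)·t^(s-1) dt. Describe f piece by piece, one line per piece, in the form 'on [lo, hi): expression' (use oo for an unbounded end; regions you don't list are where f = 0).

strip the shared t-power: t on [0, 2); sqrt(t)*exp(-t/2) on [2, 3); t**(-7/2) on [3, ∞)
the shared t-power comes off first: sqrt(t) on [0, 2); exp(-t/2) on [2, 3); t**(-4) on [3, ∞)
the 3 pieces separated at 2, 3 each add one integral
over [0, 2), the kernel integral of 1 enters the sum
∫ exp(-t/2)/sqrt(t)·t^(s-1) over [2, 3)
over [3, ∞), the kernel integral of t**(-9/2) enters the sum

on [0, 2): 1
on [2, 3): exp(-t/2)/sqrt(t)
on [3, oo): t**(-9/2)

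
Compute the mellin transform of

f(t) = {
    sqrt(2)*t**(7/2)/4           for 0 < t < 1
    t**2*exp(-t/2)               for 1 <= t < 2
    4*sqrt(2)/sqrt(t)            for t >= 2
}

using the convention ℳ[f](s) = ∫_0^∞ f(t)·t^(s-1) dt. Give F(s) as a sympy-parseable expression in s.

(8*2**s*(2*s - 1)*(2*s + 7)*uppergamma(s + 2, 1/2) - 8*2**s*(2*s - 1)*(2*s + 7)*uppergamma(s + 2, 1) - 16*2**s*(2*s + 7) + sqrt(2)*(2*s - 1))/(2*(2*s - 1)*(2*s + 7))
  -7/2 < Re(s) < 1/2

the shared t-power comes off first: sqrt(2)*t**(3/2)/4 on [0, 1); exp(-t/2) on [1, 2); 4*sqrt(2)/t**(5/2) on [2, ∞)
remove the common scale on t first: t**(3/2) on [0, 1/2); exp(-t) on [1/2, 1); t**(-5/2) on [1, ∞)
f breaks at 1, 2 into 3 integrals to sum
[0, 1) adds the kernel integral of sqrt(2)*t**(7/2)/4
on [1, 2) integrate f = t**2*exp(-t/2) against the kernel
on [2, ∞) integrate f = 4*sqrt(2)/sqrt(t) against the kernel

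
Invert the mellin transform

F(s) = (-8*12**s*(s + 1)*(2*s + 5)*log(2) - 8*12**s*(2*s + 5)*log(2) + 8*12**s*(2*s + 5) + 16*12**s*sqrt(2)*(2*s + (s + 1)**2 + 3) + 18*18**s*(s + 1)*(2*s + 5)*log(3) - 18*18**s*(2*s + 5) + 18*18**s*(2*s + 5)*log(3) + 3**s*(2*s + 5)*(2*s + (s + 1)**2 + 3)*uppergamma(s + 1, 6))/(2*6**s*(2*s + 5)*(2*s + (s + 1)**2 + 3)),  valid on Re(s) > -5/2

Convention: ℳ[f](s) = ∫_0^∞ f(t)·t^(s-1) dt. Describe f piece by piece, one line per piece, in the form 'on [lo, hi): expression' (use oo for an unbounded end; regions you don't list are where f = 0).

strip the shared t-power: t**(3/2) on [0, 2); t*log(t) on [2, 3); exp(-2*t) on [3, ∞)
cuts at 2, 3: linearity sums the 3 kernel integrals
for t in [0, 2): the term is ∫ t**(5/2)·t^(s-1)
segment [2, 3) carries t**2*log(t); integrate it
∫ t*exp(-2*t)·t^(s-1) over [3, ∞)

on [0, 2): t**(5/2)
on [2, 3): t**2*log(t)
on [3, oo): t*exp(-2*t)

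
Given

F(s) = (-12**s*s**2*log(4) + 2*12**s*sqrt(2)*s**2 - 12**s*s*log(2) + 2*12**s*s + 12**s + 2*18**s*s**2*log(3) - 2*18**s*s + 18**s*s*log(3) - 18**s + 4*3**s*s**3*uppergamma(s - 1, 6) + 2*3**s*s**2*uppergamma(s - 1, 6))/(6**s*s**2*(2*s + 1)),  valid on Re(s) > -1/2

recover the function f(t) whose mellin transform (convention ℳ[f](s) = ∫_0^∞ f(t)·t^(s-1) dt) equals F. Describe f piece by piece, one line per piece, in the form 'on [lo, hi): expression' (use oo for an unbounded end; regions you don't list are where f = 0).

on [0, 2): sqrt(t)
on [2, 3): log(t)
on [3, oo): exp(-2*t)/t

peel off the shared t-power: t**(3/2) on [0, 2); t*log(t) on [2, 3); exp(-2*t) on [3, ∞)
summing 3 kernel integrals split by 2, 3 yields ℳ[f](s)
the [0, 2) slice contributes ∫ sqrt(t)·t^(s-1) dt
on [2, 3) integrate f = log(t) against the kernel
for t in [3, ∞): the term is ∫ exp(-2*t)/t·t^(s-1)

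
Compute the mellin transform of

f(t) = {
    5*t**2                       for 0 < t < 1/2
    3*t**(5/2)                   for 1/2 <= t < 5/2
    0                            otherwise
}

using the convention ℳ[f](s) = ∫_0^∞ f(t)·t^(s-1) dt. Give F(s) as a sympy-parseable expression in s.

(-6*2**(-s - 5/2)*(s + 2) + 5*2**(-s - 2)*(2*s + 5) + 6*(5/2)**(s + 5/2)*(s + 2))/((s + 2)*(2*s + 5))
  Re(s) > -2

cuts at 1/2: linearity sums the 2 kernel integrals
∫ 5*t**2·t^(s-1) over [0, 1/2)
∫ over [1/2, 5/2) of 3*t**(5/2)·t^(s-1) joins the sum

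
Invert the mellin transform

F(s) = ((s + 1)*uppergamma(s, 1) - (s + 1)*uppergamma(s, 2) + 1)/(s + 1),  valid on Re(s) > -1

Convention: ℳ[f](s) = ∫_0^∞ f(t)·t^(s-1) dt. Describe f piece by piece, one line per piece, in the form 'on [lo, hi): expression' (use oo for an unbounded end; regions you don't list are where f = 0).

breakpoints 1: one integral from each of the 2 segments
segment 0 to 1 holds t; add its integral
∫ exp(-t)·t^(s-1) over [1, 2)

on [0, 1): t
on [1, 2): exp(-t)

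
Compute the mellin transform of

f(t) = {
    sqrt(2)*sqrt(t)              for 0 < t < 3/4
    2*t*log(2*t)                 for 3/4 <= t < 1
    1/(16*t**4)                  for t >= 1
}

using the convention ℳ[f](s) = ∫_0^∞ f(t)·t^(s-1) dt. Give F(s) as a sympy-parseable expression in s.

remove the common scale on t first: sqrt(t) on [0, 3/2); t*log(t) on [3/2, 2); t**(-4) on [2, ∞)
f breaks at 3/4, 1 into 3 integrals to sum
segment [0, 3/4) carries sqrt(2)*sqrt(t); integrate it
[3/4, 1) adds the kernel integral of 2*t*log(2*t)
the [1, ∞) slice contributes ∫ 1/(16*t**4)·t^(s-1) dt

(-32*2**(2*s)*(s - 4)*(2*s + 1) + 3**s*s*(s - 4)*(2*s + 1)*(-24*log(3) + 24*log(2)) + 3**s*(s - 4)*(2*s + 1)*(-24*log(3) + 24*log(2)) + 24*3**s*(s - 4)*(2*s + 1) + 16*3**s*sqrt(6)*(s - 4)*(s**2 + 2*s + 1) + 32*4**s*s*(s - 4)*(2*s + 1)*log(2) + 32*4**s*(s - 4)*(2*s + 1)*log(2) - 4**s*(2*s + 1)*(s**2 + 2*s + 1))/(16*2**(2*s)*(s - 4)*(2*s + 1)*(s**2 + 2*s + 1))
  -1/2 < Re(s) < 4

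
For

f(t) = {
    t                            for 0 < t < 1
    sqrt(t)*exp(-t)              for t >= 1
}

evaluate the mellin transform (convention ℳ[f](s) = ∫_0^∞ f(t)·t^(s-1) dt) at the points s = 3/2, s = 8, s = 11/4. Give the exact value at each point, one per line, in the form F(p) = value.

F(3/2) = 2/5 + 2*exp(-1)
F(8) = (E*(256 + 18243225*sqrt(pi)*erfc(1)) + 74070054)*exp(-1)/2304
F(11/4) = 4/15 + uppergamma(13/4, 1)

undo the shared t-power: sqrt(t) on [0, 1); exp(-t) on [1, ∞)
treat the 2 regions marked off by 1 separately and sum
∫ over [0, 1) of t·t^(s-1) joins the sum
on [1, ∞) integrate f = sqrt(t)*exp(-t) against the kernel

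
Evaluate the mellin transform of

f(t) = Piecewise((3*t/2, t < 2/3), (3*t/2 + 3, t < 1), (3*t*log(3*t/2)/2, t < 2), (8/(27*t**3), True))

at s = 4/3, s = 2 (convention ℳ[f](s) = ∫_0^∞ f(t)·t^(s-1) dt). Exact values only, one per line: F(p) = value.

remove the common scale on t first: t on [0, 1); t + 3 on [1, 3/2); t*log(t) on [3/2, 3); …
split f at 2/3, 1, 2: ℳ[f](s) collects 4 kernel integrals
segment 0 to 2/3 holds 3*t/2; add its integral
∫ (3*t/2 + 3)·t^(s-1) over [2/3, 1)
between 1 and 2 the integrand is 3*t*log(3*t/2)/2·t^(s-1)
between 2 and ∞ the integrand is 8/(27*t**3)·t^(s-1)

F(4/3) = -2332*2**(1/3)/2205 - 2**(1/3)*3**(2/3)/2 - 9*log(3)/14 + 9*log(2)/14 + 621/196 + 18*2**(1/3)*log(3)/7
F(2) = 17/54 + log(27*sqrt(6))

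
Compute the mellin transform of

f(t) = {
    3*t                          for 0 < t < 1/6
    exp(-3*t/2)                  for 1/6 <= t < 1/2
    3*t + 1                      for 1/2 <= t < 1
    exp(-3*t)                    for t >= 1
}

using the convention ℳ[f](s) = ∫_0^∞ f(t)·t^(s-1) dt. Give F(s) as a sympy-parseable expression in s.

reversing the common scale on t: 2*t on [0, 1/4); exp(-t) on [1/4, 3/4); 2*t + 1 on [3/4, 3/2); …
back out the common scale on t: t on [0, 1/2); exp(-t/2) on [1/2, 3/2); t + 1 on [3/2, 3); …
treat the 4 regions marked off by 1/6, 1/2, 1 separately and sum
on [0, 1/6): add ∫ 3*t·t^(s-1) dt
[1/6, 1/2) adds the kernel integral of exp(-3*t/2)
on [1/2, 1): add ∫ (3*t + 1)·t^(s-1) dt
the [1, ∞) slice contributes ∫ exp(-3*t)·t^(s-1) dt

(2*2**s*s*(s + 1)*uppergamma(s, 3) - 5*3**s*s - 2*3**s + 2*4**s*s*(s + 1)*uppergamma(s, 1/4) - 2*4**s*s*(s + 1)*uppergamma(s, 3/4) + 8*6**s*s + 2*6**s + s)/(2*2**(2*s)*(3/2)**s*s*(s + 1))
  Re(s) > -1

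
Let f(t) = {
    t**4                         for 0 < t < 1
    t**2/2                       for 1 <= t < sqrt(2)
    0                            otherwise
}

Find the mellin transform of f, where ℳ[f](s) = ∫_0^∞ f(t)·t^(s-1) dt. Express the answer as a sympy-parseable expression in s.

(2**(s/2 + 1)*(s + 4) + s)/(2*(s + 2)*(s + 4))
  Re(s) > -4

reversing the shared t-power: t**2 on [0, 1); 1/2 on [1, sqrt(2))
the power substitution comes off first: t on [0, 1); 1/2 on [1, 2)
cuts at 1: linearity sums the 2 kernel integrals
on [0, 1): add ∫ t**4·t^(s-1) dt
between 1 and sqrt(2) the integrand is t**2/2·t^(s-1)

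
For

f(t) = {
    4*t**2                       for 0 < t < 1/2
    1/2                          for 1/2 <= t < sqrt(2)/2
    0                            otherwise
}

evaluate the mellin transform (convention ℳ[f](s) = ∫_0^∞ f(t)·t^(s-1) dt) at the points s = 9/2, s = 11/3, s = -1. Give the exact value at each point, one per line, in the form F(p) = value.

remove the common scale on t first: t**2 on [0, 1); 1/2 on [1, sqrt(2))
peel off the power substitution: t on [0, 1); 1/2 on [1, 2)
f breaks at 1/2 into 2 integrals to sum
the [0, 1/2) slice contributes ∫ 4*t**2·t^(s-1) dt
segment [1/2, sqrt(2)/2) carries 1/2; integrate it

F(9/2) = sqrt(2)*(5 + 52*2**(1/4))/3744
F(11/3) = 15*2**(1/3)/5984 + 3*2**(1/6)/88
F(-1) = 3 - sqrt(2)/2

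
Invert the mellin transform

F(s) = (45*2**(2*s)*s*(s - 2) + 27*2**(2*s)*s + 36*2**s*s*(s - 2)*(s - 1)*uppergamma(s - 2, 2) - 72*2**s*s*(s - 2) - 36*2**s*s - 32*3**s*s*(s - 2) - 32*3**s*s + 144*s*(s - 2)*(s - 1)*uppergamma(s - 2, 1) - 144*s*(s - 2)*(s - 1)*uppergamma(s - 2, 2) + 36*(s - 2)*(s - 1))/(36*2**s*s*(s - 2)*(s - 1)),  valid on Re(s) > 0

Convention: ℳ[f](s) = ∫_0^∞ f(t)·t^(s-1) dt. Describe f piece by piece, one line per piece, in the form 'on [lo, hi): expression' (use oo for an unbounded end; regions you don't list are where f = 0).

strip the shared t-power: t on [0, 1/2); exp(-2*t)/t on [1/2, 1); (t + 1)/t on [1, 3/2); …
invert the shared t-power to get t**2 on [0, 1/2); exp(-2*t) on [1/2, 1); t + 1 on [1, 3/2); …
breakpoints 1/2, 1, 3/2, 2: one integral from each of the 5 segments
segment 0 to 1/2 holds 1; add its integral
∫ exp(-2*t)/t**2·t^(s-1) over [1/2, 1)
segment [1, 3/2) carries (t + 1)/t**2; integrate it
on [3/2, 2): add ∫ (t + 3)/t**2·t^(s-1) dt
for t in [2, ∞): the term is ∫ exp(-t)/t**2·t^(s-1)

on [0, 1/2): 1
on [1/2, 1): exp(-2*t)/t**2
on [1, 3/2): (t + 1)/t**2
on [3/2, 2): (t + 3)/t**2
on [2, oo): exp(-t)/t**2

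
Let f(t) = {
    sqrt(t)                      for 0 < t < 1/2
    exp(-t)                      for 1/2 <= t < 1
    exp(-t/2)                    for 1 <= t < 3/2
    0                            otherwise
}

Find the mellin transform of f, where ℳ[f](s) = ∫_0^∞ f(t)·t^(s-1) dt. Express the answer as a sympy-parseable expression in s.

linearity at 1/2, 1 turns ℳ[f](s) into 3 summed integrals
∫ sqrt(t)·t^(s-1) over [0, 1/2)
∫ exp(-t)·t^(s-1) over [1/2, 1)
for t in [1, 3/2): the term is ∫ exp(-t/2)·t^(s-1)

(2**s*(2*s + 1)*uppergamma(s, 1/2) - 2**s*(2*s + 1)*uppergamma(s, 1) + 4**s*(2*s + 1)*uppergamma(s, 1/2) - 4**s*(2*s + 1)*uppergamma(s, 3/4) + sqrt(2))/(2**s*(2*s + 1))
  Re(s) > -1/2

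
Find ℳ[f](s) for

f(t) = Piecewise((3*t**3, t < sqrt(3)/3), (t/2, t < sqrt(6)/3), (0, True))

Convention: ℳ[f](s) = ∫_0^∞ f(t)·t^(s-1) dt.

peel off the shared t-power: 3*t**2 on [0, sqrt(3)/3); 1/2 on [sqrt(3)/3, sqrt(6)/3)
undo the power substitution: 3*t on [0, 1/3); 1/2 on [1/3, 2/3)
undo the common scale on t: t on [0, 1); 1/2 on [1, 2)
the 2 pieces separated at sqrt(3)/3 each add one integral
the [0, sqrt(3)/3) slice contributes ∫ 3*t**3·t^(s-1) dt
the [sqrt(3)/3, sqrt(6)/3) slice contributes ∫ t/2·t^(s-1) dt

3**(1/2 - s/2)*(2**(s/2 + 1/2)*(s + 3) + s - 1)/(6*(s + 1)*(s + 3))
  Re(s) > -3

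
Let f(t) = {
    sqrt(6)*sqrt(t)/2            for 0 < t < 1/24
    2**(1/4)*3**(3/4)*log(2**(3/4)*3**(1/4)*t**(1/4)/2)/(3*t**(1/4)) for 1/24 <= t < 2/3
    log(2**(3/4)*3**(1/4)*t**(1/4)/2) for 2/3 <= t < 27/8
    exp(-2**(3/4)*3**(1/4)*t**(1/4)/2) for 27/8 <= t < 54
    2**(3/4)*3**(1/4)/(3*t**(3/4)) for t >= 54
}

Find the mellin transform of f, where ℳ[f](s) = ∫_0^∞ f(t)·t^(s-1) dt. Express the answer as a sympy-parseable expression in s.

the common scale on t comes off first: sqrt(t) on [0, 1/16); log(t**(1/4))/t**(1/4) on [1/16, 1); log(t**(1/4)) on [1, 81/16); …
strip the power substitution: t on [0, 1/4); log(sqrt(t))/sqrt(t) on [1/4, 1); log(sqrt(t)) on [1, 9/4); …
strip the power substitution: t**2 on [0, 1/2); log(t)/t on [1/2, 1); log(t) on [1, 3/2); …
decompose at 1/24, 2/3, 27/8, 54; ℳ[f](s) sums the 5 pieces' integrals
the [0, 1/24) slice contributes ∫ sqrt(6)*sqrt(t)/2·t^(s-1) dt
the [1/24, 2/3) slice contributes ∫ 2**(1/4)*3**(3/4)*log(2**(3/4)*3**(1/4)*t**(1/4)/2)/(3*t**(1/4))·t^(s-1) dt
over [2/3, 27/8), the kernel integral of log(2**(3/4)*3**(1/4)*t**(1/4)/2) enters the sum
segment [27/8, 54) carries exp(-2**(3/4)*3**(1/4)*t**(1/4)/2); integrate it
over [54, ∞), the kernel integral of 2**(3/4)*3**(1/4)/(3*t**(3/4)) enters the sum

(1728*2**(4*s)*s**2*(4*s - 3)*(4*s + 2)*(16*s**2 - 8*s + 1)*uppergamma(4*s, 3/2) - 1728*2**(4*s)*s**2*(4*s - 3)*(4*s + 2)*(16*s**2 - 8*s + 1)*uppergamma(4*s, 3) - 1728*2**(4*s)*s**2*(4*s - 3)*(4*s + 2) + 108*2**(4*s)*(4*s - 3)*(4*s + 2)*(16*s**2 - 8*s + 1) - 432*3**(4*s)*s*(4*s - 3)*(4*s + 2)*(16*s**2 - 8*s + 1)*log(2) + 432*3**(4*s)*s*(4*s - 3)*(4*s + 2)*(16*s**2 - 8*s + 1)*log(3) - 108*3**(4*s)*(4*s - 3)*(4*s + 2)*(16*s**2 - 8*s + 1) - 64*6**(4*s)*s**2*(4*s + 2)*(16*s**2 - 8*s + 1) + 13824*s**3*(4*s - 3)*(4*s + 2)*log(2) - 3456*s**2*(4*s - 3)*(4*s + 2)*log(2) + 3456*s**2*(4*s - 3)*(4*s + 2) + 432*s**2*(4*s - 3)*(16*s**2 - 8*s + 1))/(432*2**(4*s)*(3/2)**s*s**2*(4*s - 3)*(4*s + 2)*(16*s**2 - 8*s + 1))
  -1/2 < Re(s) < 3/4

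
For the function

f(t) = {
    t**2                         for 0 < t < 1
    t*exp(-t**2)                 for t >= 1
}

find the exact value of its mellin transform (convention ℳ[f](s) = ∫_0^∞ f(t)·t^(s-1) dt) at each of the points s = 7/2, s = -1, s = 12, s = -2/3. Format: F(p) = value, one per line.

the power substitution comes off first: t on [0, 1); sqrt(t)*exp(-t) on [1, ∞)
remove the shared t-power first: sqrt(t) on [0, 1); exp(-t) on [1, ∞)
integrate the 2 segments split at 1, then add the results
∫ over [0, 1) of t**2·t^(s-1) joins the sum
∫ t*exp(-t**2)·t^(s-1) over [1, ∞)

F(7/2) = 2/11 + uppergamma(9/4, 1)/2
F(-1) = 1 - Ei(-1)/2
F(12) = (E*(64 + 72765*sqrt(pi)*erfc(1)) + 295358)*exp(-1)/896
F(-2/3) = uppergamma(1/6, 1)/2 + 3/4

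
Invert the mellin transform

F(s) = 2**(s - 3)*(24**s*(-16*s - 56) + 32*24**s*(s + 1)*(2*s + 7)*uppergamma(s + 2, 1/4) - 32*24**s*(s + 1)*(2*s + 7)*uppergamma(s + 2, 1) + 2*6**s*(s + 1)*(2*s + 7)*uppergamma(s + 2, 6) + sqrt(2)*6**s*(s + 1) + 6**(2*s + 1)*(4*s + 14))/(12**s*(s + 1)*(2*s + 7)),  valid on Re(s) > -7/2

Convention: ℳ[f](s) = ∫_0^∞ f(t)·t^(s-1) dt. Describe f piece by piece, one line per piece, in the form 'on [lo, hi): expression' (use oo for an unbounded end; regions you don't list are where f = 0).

on [0, 1): sqrt(2)*t**(7/2)/16
on [1, 4): t**2*exp(-t/4)/4
on [4, 6): t/4
on [6, oo): t**2*exp(-t)/4

peel off the common scale on t: t**(7/2) on [0, 1/2); t**2*exp(-t/2) on [1/2, 2); t/2 on [2, 3); …
reversing the shared t-power: t**(3/2) on [0, 1/2); exp(-t/2) on [1/2, 2); 1/(2*t) on [2, 3); …
slice at 1, 4, 6, transform all 4 pieces, and sum them
piece [0, 1): integrate sqrt(2)*t**(7/2)/16 against the kernel
on [1, 4): add ∫ t**2*exp(-t/4)/4·t^(s-1) dt
over [4, 6), the kernel integral of t/4 enters the sum
on [6, ∞) integrate f = t**2*exp(-t)/4 against the kernel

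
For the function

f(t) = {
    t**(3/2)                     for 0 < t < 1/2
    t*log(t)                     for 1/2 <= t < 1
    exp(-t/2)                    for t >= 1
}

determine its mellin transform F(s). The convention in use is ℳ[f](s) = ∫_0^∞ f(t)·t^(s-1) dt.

along the cuts 1/2, 1, ℳ[f](s) splits into 3 integrals
over [0, 1/2), the kernel integral of t**(3/2) enters the sum
for t in [1/2, 1): the term is ∫ t*log(t)·t^(s-1)
the [1, ∞) slice contributes ∫ exp(-t/2)·t^(s-1) dt

(2*2**(2*s)*(2*s + 3)*(s**2 + 2*s + 1)*uppergamma(s, 1/2) - 2*2**s*(2*s + 3) + s*(2*s + 3)*log(2) + 2*s + (2*s + 3)*log(2) + sqrt(2)*(s**2 + 2*s + 1) + 3)/(2*2**s*(2*s + 3)*(s**2 + 2*s + 1))
  Re(s) > -3/2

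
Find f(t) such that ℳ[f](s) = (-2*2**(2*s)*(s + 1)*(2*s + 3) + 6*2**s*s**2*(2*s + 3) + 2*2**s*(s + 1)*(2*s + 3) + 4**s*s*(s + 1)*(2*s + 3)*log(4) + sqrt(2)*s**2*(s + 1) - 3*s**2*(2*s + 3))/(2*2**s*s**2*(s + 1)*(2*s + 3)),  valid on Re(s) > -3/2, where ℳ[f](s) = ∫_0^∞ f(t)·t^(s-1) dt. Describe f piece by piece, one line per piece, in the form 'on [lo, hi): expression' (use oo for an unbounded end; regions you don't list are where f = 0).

on [0, 1/2): t**(3/2)
on [1/2, 1): 3*t
on [1, 2): log(t)

f breaks at 1/2, 1 into 3 integrals to sum
piece [0, 1/2): integrate t**(3/2) against the kernel
on [1/2, 1) integrate f = 3*t against the kernel
on [1, 2) integrate f = log(t) against the kernel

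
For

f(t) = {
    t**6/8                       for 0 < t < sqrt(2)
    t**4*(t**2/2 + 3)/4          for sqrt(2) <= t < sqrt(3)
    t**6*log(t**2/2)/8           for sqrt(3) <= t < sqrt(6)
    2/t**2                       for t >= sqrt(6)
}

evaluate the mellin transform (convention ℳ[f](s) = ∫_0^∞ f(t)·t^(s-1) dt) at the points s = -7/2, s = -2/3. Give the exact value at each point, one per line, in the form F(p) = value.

reversing the power substitution: t**3/8 on [0, 2); t**2*(t/2 + 3)/4 on [2, 3); t**3*log(t/2)/8 on [3, 6); …
strip the common scale on t: t**3 on [0, 1); t**2*(t + 3) on [1, 3/2); t**3*log(t) on [3/2, 3); …
strip the shared t-power: t on [0, 1); t + 3 on [1, 3/2); t*log(t) on [3/2, 3); …
linearity at sqrt(2), sqrt(3), sqrt(6) turns ℳ[f](s) into 4 summed integrals
segment 0 to sqrt(2) holds t**6/8; add its integral
segment [sqrt(2), sqrt(3)) carries t**4*(t**2/2 + 3)/4; integrate it
on [sqrt(3), sqrt(6)) integrate f = t**6*log(t**2/2)/8 against the kernel
on [sqrt(6), ∞) integrate f = 2/t**2 against the kernel

F(-7/2) = -3*2**(1/4)/2 - 3539*6**(1/4)/14850 - 3*3**(1/4)*log(3)/20 + 3*3**(1/4)*log(2)/20 + 3*6**(1/4)*log(3)/10 + 177*3**(1/4)/100
F(-2/3) = -227*6**(2/3)/768 - 9*2**(2/3)/20 - 27*3**(2/3)*log(3)/128 + 27*3**(2/3)*log(2)/128 + 4941*3**(2/3)/5120 + 27*6**(2/3)*log(3)/32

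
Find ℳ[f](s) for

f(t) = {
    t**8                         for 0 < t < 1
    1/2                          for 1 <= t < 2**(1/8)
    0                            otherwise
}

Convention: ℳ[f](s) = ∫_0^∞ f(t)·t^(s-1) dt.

remove the power substitution first: t**4 on [0, 1); 1/2 on [1, 2**(1/4))
reversing the power substitution: t**2 on [0, 1); 1/2 on [1, sqrt(2))
the power substitution comes off first: t on [0, 1); 1/2 on [1, 2)
along the cuts 1, ℳ[f](s) splits into 2 integrals
segment 0 to 1 holds t**8; add its integral
the [1, 2**(1/8)) slice contributes ∫ 1/2·t^(s-1) dt

(2**(s/8)*(s + 8) + s - 8)/(2*s*(s + 8))
  Re(s) > -8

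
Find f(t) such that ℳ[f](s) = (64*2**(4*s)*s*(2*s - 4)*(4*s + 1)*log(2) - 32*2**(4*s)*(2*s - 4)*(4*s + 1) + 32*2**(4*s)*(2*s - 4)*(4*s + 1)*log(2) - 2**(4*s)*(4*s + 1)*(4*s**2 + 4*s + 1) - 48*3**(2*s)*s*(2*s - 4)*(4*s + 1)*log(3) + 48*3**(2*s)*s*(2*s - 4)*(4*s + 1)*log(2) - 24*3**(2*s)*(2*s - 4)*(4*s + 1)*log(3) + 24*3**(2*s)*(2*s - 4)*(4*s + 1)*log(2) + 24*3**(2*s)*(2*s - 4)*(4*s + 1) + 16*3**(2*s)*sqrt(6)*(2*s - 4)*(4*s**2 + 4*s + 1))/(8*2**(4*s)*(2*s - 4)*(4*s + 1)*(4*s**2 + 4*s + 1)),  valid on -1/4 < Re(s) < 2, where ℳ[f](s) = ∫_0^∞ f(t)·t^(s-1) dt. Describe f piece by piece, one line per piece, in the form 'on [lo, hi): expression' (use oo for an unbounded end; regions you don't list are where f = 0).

on [0, 9/16): sqrt(2)*t**(1/4)
on [9/16, 1): 2*sqrt(t)*log(2*sqrt(t))
on [1, oo): 1/(16*t**2)

peel off the power substitution: sqrt(2)*sqrt(t) on [0, 3/4); 2*t*log(2*t) on [3/4, 1); 1/(16*t**4) on [1, ∞)
strip the common scale on t: sqrt(t) on [0, 3/2); t*log(t) on [3/2, 2); t**(-4) on [2, ∞)
cuts at 9/16, 1: linearity sums the 3 kernel integrals
on [0, 9/16) integrate f = sqrt(2)*t**(1/4) against the kernel
between 9/16 and 1 the integrand is 2*sqrt(t)*log(2*sqrt(t))·t^(s-1)
[1, ∞) adds the kernel integral of 1/(16*t**2)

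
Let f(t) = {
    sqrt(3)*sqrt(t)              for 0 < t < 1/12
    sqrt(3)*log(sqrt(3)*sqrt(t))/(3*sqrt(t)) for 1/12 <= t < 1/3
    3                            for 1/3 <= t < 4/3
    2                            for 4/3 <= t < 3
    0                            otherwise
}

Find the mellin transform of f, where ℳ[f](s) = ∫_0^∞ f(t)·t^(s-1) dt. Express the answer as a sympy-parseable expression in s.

reversing the common scale on t: sqrt(t) on [0, 1/4); log(sqrt(t))/sqrt(t) on [1/4, 1); 3 on [1, 4); …
peel off the power substitution: t on [0, 1/2); log(t)/t on [1/2, 1); 3 on [1, 2); …
cuts at 1/12, 1/3, 4/3: linearity sums the 4 kernel integrals
segment 0 to 1/12 holds sqrt(3)*sqrt(t); add its integral
over [1/12, 1/3), the kernel integral of sqrt(3)*log(sqrt(3)*sqrt(t))/(3*sqrt(t)) enters the sum
between 1/3 and 4/3 the integrand is 3·t^(s-1)
∫ over [4/3, 3) of 2·t^(s-1) joins the sum

(16**s*(2*s + 1)*(4*s**2 - 4*s + 1) - 2**(2*s + 1)*s*(2*s + 1) + 2*36**s*(2*s + 1)*(4*s**2 - 4*s + 1) - 3*4**s*(2*s + 1)*(4*s**2 - 4*s + 1) + 8*s**2*(2*s + 1)*log(2) - 4*s*(2*s + 1)*log(2) + 4*s*(2*s + 1) + s*(4*s**2 - 4*s + 1))/(12**s*s*(2*s + 1)*(4*s**2 - 4*s + 1))
  Re(s) > -1/2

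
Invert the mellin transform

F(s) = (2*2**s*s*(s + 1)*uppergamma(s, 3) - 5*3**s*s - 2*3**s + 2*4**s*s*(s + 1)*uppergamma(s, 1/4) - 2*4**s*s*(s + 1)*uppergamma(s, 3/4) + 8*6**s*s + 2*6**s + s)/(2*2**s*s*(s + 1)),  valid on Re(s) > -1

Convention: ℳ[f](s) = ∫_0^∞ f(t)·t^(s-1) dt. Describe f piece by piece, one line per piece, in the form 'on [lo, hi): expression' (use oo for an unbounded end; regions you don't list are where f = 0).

linearity at 1/2, 3/2, 3 turns ℳ[f](s) into 4 summed integrals
the [0, 1/2) slice contributes ∫ t·t^(s-1) dt
segment [1/2, 3/2) carries exp(-t/2); integrate it
the [3/2, 3) slice contributes ∫ (t + 1)·t^(s-1) dt
on [3, ∞) integrate f = exp(-t) against the kernel

on [0, 1/2): t
on [1/2, 3/2): exp(-t/2)
on [3/2, 3): t + 1
on [3, oo): exp(-t)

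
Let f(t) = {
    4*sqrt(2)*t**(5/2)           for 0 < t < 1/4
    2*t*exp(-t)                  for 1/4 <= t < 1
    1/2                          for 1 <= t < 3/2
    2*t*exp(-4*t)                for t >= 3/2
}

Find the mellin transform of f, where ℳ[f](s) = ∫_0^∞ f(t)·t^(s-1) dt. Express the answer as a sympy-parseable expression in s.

undo the common scale on t: t**(5/2) on [0, 1/2); t*exp(-t/2) on [1/2, 2); 1/2 on [2, 3); …
invert the shared t-power to get t**(3/2) on [0, 1/2); exp(-t/2) on [1/2, 2); 1/(2*t) on [2, 3); …
treat the 4 regions marked off by 1/4, 1, 3/2 separately and sum
segment [0, 1/4) carries 4*sqrt(2)*t**(5/2); integrate it
segment [1/4, 1) carries 2*t*exp(-t); integrate it
[1, 3/2) adds the kernel integral of 1/2
on [3/2, ∞) integrate f = 2*t*exp(-4*t) against the kernel

(2*24**s*s*(2*s + 5)*uppergamma(s + 1, 1/4) - 2*24**s*s*(2*s + 5)*uppergamma(s + 1, 1) - 24**s*(2*s + 5)/2 + 36**s*(2*s + 5)/2 + 6**s*s*(2*s + 5)*uppergamma(s + 1, 6)/2 + sqrt(2)*6**s*s/4)/(24**s*s*(2*s + 5))
  Re(s) > -5/2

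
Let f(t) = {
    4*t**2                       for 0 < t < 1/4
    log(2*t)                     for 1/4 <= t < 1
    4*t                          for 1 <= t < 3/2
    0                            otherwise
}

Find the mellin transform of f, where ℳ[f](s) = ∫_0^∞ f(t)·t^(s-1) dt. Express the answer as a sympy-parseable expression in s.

(-16*2**(2*s)*s**2*(s + 2) + 4*2**(2*s)*s*(s + 1)*(s + 2)*log(2) - 4*2**(2*s)*(s + 1)*(s + 2) + 24*6**s*s**2*(s + 2) + s**2*(s + 1) + 4*s*(s + 1)*(s + 2)*log(2) + 4*(s + 1)*(s + 2))/(4*2**(2*s)*s**2*(s + 1)*(s + 2))
  Re(s) > -2

remove the common scale on t first: t**2 on [0, 1/2); log(t) on [1/2, 2); 2*t on [2, 3)
linearity at 1/4, 1 turns ℳ[f](s) into 3 summed integrals
segment 0 to 1/4 holds 4*t**2; add its integral
for t in [1/4, 1): the term is ∫ log(2*t)·t^(s-1)
on [1, 3/2): add ∫ 4*t·t^(s-1) dt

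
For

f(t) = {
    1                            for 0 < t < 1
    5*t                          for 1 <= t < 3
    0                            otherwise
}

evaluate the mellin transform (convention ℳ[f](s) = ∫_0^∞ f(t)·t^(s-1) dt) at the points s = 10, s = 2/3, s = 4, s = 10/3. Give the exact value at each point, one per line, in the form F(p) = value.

F(10) = 8857311/110
F(2/3) = -3/2 + 9*3**(2/3)
F(4) = 969/4
F(10/3) = -111/130 + 1215*3**(1/3)/13

summing 2 kernel integrals split by 1 yields ℳ[f](s)
segment 0 to 1 holds 1; add its integral
over [1, 3), the kernel integral of 5*t enters the sum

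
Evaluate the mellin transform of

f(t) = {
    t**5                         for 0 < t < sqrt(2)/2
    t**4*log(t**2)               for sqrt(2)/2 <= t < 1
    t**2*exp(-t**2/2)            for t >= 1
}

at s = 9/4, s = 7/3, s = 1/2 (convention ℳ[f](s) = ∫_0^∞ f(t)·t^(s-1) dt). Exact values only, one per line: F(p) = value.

F(9/4) = 2**(7/8)*(-3712*2**(1/8) + 464 + 625*sqrt(2) + 1450*log(2) + 145000*2**(1/4)*uppergamma(17/8, 1/2))/145000
F(7/3) = 2**(5/6)*(-6336*2**(1/6) + 792 + 1083*sqrt(2) + 2508*log(2) + 254144*2**(1/3)*uppergamma(13/6, 1/2))/254144
F(1/2) = -8/81 + 2**(3/4)/81 + 2**(1/4)/44 + 2**(3/4)*log(2)/36 + 2**(1/4)*uppergamma(5/4, 1/2)

reversing the shared t-power: t**3 on [0, sqrt(2)/2); t**2*log(t**2) on [sqrt(2)/2, 1); exp(-t**2/2) on [1, ∞)
back out the power substitution: t**(3/2) on [0, 1/2); t*log(t) on [1/2, 1); exp(-t/2) on [1, ∞)
treat the 3 regions marked off by sqrt(2)/2, 1 separately and sum
piece [0, sqrt(2)/2): integrate t**5 against the kernel
the [sqrt(2)/2, 1) slice contributes ∫ t**4*log(t**2)·t^(s-1) dt
on [1, ∞): add ∫ t**2*exp(-t**2/2)·t^(s-1) dt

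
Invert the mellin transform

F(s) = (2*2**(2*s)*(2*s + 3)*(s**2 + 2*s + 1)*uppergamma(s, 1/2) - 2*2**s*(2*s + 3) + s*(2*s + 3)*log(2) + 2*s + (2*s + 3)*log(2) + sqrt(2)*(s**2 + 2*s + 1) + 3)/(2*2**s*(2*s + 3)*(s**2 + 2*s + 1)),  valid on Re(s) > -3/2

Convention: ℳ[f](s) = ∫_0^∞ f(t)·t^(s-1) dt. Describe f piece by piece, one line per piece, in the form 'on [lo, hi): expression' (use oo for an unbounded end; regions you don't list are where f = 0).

on [0, 1/2): t**(3/2)
on [1/2, 1): t*log(t)
on [1, oo): exp(-t/2)

along the cuts 1/2, 1, ℳ[f](s) splits into 3 integrals
segment 0 to 1/2 holds t**(3/2); add its integral
on [1/2, 1): add ∫ t*log(t)·t^(s-1) dt
for t in [1, ∞): the term is ∫ exp(-t/2)·t^(s-1)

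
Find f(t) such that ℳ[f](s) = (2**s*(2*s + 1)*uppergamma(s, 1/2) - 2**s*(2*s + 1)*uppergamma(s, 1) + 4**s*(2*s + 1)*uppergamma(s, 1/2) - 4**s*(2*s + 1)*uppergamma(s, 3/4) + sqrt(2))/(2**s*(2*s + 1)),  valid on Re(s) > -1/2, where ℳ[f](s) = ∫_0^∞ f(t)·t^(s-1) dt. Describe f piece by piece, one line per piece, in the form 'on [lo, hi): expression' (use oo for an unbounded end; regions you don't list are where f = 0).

on [0, 1/2): sqrt(t)
on [1/2, 1): exp(-t)
on [1, 3/2): exp(-t/2)

treat the 3 regions marked off by 1/2, 1 separately and sum
between 0 and 1/2 the integrand is sqrt(t)·t^(s-1)
∫ exp(-t)·t^(s-1) over [1/2, 1)
over [1, 3/2), the kernel integral of exp(-t/2) enters the sum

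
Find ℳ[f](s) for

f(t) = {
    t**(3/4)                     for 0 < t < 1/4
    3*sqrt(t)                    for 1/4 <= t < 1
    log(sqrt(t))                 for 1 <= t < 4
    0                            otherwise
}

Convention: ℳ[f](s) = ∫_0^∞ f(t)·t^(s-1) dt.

peel off the power substitution: t**(3/2) on [0, 1/2); 3*t on [1/2, 1); log(t) on [1, 2)
f breaks at 1/4, 1 into 3 integrals to sum
over [0, 1/4), the kernel integral of t**(3/4) enters the sum
∫ over [1/4, 1) of 3*sqrt(t)·t^(s-1) joins the sum
between 1 and 4 the integrand is log(sqrt(t))·t^(s-1)

2**(-2*s - 1)*(16**s*s*(2*s + 1)*(4*s + 3)*log(4) - 16**s*(2*s + 1)*(4*s + 3) + 2**(2*s + 2)*s**2*(12*s + 9) + 4**s*(2*s + 1)*(4*s + 3) + s**2*(-24*s - 18) + sqrt(2)*s**2*(4*s + 2))/(s**2*(2*s + 1)*(4*s + 3))
  Re(s) > -3/4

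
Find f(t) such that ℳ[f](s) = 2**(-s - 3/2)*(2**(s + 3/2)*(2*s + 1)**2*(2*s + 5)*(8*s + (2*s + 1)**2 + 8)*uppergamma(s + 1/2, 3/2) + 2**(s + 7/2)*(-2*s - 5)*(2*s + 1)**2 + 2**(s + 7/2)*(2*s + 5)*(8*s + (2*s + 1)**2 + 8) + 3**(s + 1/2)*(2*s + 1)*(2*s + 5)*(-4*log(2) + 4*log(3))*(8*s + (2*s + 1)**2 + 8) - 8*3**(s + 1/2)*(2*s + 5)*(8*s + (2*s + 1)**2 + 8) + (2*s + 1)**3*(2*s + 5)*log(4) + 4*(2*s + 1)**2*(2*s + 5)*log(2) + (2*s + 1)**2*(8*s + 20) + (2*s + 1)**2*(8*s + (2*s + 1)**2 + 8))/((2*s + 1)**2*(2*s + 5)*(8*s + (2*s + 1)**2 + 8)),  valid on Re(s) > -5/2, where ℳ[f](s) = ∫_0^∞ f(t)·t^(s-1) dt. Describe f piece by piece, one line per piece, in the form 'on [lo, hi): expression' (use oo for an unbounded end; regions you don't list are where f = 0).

on [0, 1/2): t**(5/2)
on [1/2, 1): t**(3/2)*log(t)
on [1, 3/2): sqrt(t)*log(t)
on [3/2, oo): sqrt(t)*exp(-t)

remove the shared t-power first: t**2 on [0, 1/2); t*log(t) on [1/2, 1); log(t) on [1, 3/2); …
treat the 4 regions marked off by 1/2, 1, 3/2 separately and sum
∫ t**(5/2)·t^(s-1) over [0, 1/2)
∫ over [1/2, 1) of t**(3/2)*log(t)·t^(s-1) joins the sum
on [1, 3/2): add ∫ sqrt(t)*log(t)·t^(s-1) dt
the [3/2, ∞) slice contributes ∫ sqrt(t)*exp(-t)·t^(s-1) dt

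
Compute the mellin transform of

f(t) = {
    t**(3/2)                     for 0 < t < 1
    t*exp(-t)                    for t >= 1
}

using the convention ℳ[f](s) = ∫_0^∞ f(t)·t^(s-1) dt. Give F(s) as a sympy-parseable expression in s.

remove the shared t-power first: t**(5/2) on [0, 1); t**2*exp(-t) on [1, ∞)
undo the shared t-power: sqrt(t) on [0, 1); exp(-t) on [1, ∞)
along the cuts 1, ℳ[f](s) splits into 2 integrals
for t in [0, 1): the term is ∫ t**(3/2)·t^(s-1)
on [1, ∞): add ∫ t*exp(-t)·t^(s-1) dt

((2*s + 3)*uppergamma(s + 1, 1) + 2)/(2*s + 3)
  Re(s) > -3/2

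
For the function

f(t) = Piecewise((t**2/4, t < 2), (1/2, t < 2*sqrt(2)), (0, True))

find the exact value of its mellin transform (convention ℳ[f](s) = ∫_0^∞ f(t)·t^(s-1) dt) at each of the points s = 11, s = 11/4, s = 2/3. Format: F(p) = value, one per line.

the common scale on t comes off first: t**2 on [0, 1); 1/2 on [1, sqrt(2))
strip the power substitution: t on [0, 1); 1/2 on [1, 2)
decompose at 2; ℳ[f](s) sums the 2 pieces' integrals
piece [0, 2): integrate t**2/4 against the kernel
on [2, 2*sqrt(2)) integrate f = 1/2 against the kernel

F(11) = 9216/143 + 32768*sqrt(2)/11
F(11/4) = 24*2**(3/4)/209 + 32*2**(1/8)/11
F(2/3) = 3/2 - 3*2**(2/3)/8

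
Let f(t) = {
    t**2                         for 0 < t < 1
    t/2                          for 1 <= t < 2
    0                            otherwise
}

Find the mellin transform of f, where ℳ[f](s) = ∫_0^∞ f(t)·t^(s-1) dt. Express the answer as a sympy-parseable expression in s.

(2**(s + 1)*(s + 2) + s)/(2*(s + 1)*(s + 2))
  Re(s) > -2

back out the shared t-power: t on [0, 1); 1/2 on [1, 2)
treat the 2 regions marked off by 1 separately and sum
segment 0 to 1 holds t**2; add its integral
segment [1, 2) carries t/2; integrate it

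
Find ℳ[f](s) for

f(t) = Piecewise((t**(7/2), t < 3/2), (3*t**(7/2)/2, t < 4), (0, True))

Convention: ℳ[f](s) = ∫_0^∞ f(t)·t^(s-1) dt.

summing 2 kernel integrals split by 3/2 yields ℳ[f](s)
over [0, 3/2), the kernel integral of t**(7/2) enters the sum
on [3/2, 4) integrate f = 3*t**(7/2)/2 against the kernel

(-(3/2)**(s + 7/2) + 3*4**(s + 7/2))/(2*s + 7)
  Re(s) > -7/2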